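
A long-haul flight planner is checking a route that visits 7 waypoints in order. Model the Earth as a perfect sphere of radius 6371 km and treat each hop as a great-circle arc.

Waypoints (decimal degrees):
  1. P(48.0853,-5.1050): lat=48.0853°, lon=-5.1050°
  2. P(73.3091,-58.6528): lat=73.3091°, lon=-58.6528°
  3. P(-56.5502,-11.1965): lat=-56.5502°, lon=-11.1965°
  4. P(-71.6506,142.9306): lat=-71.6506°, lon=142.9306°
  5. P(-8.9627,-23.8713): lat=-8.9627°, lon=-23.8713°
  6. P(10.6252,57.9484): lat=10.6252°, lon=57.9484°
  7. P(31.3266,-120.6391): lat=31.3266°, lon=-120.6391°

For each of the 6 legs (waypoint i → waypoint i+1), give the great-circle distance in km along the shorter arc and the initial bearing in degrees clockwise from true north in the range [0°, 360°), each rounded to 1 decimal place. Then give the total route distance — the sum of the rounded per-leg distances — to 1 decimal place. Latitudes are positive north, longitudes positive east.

Leg 1: φ1=0.8392468, φ2=1.2794852, Δφ=0.4402384, Δλ=-0.9345854 rad; a=sin²(Δφ/2)+cosφ1·cosφ2·sin²(Δλ/2)=0.0866083446; c=2·atan2(√a, √(1-a))=0.597431259; dist=6371·c=3806.235 ≈ 3806.2 km; running total=3806.2 km
Leg 1 bearing: y=sinΔλ·cosφ2=-0.23101688, x=cosφ1·sinφ2-sinφ1·cosφ2·cosΔλ=0.51289430; θ=atan2(y, x)=-24.2477° <0 so +360° → 335.7523° ≈ 335.8°
Leg 2: φ1=1.2794852, φ2=-0.9869872, Δφ=-2.2664723, Δλ=0.8282687 rad; a=sin²(Δφ/2)+cosφ1·cosφ2·sin²(Δλ/2)=0.8460865864; c=2·atan2(√a, √(1-a))=2.335292104; dist=6371·c=14878.146 ≈ 14878.1 km; running total=18684.3 km
Leg 2 bearing: y=sinΔλ·cosφ2=0.40610767, x=cosφ1·sinφ2-sinφ1·cosφ2·cosΔλ=-0.59663461; θ=atan2(y, x)=145.7583° ≈ 145.8°
Leg 3: φ1=-0.9869872, φ2=-1.2505389, Δφ=-0.2635517, Δλ=2.6900254 rad; a=sin²(Δφ/2)+cosφ1·cosφ2·sin²(Δλ/2)=0.1820935781; c=2·atan2(√a, √(1-a))=0.881735143; dist=6371·c=5617.535 ≈ 5617.5 km; running total=24301.8 km
Leg 3 bearing: y=sinΔλ·cosφ2=0.13737602, x=cosφ1·sinφ2-sinφ1·cosφ2·cosΔλ=-0.75951949; θ=atan2(y, x)=169.7476° ≈ 169.7°
Leg 4: φ1=-1.2505389, φ2=-0.1564286, Δφ=1.0941103, Δλ=-2.9112424 rad; a=sin²(Δφ/2)+cosφ1·cosφ2·sin²(Δλ/2)=0.5774416047; c=2·atan2(√a, √(1-a))=1.726305562; dist=6371·c=10998.293 ≈ 10998.3 km; running total=35300.1 km
Leg 4 bearing: y=sinΔλ·cosφ2=-0.22553081, x=cosφ1·sinφ2-sinφ1·cosφ2·cosΔλ=-0.96184565; θ=atan2(y, x)=-166.8038° <0 so +360° → 193.1962° ≈ 193.2°
Leg 5: φ1=-0.1564286, φ2=0.1854447, Δφ=0.3418733, Δλ=1.4280232 rad; a=sin²(Δφ/2)+cosφ1·cosφ2·sin²(Δλ/2)=0.4452919873; c=2·atan2(√a, √(1-a))=1.461160798; dist=6371·c=9309.055 ≈ 9309.1 km; running total=44609.2 km
Leg 5 bearing: y=sinΔλ·cosφ2=0.97285401, x=cosφ1·sinφ2-sinφ1·cosφ2·cosΔλ=0.20391959; θ=atan2(y, x)=78.1616° ≈ 78.2°
Leg 6: φ1=0.1854447, φ2=0.5467523, Δφ=0.3613076, Δλ=-3.1169399 rad; a=sin²(Δφ/2)+cosφ1·cosφ2·sin²(Δλ/2)=0.8717261760; c=2·atan2(√a, √(1-a))=2.409014076; dist=6371·c=15347.829 ≈ 15347.8 km; running total=59957.0 km
Leg 6 bearing: y=sinΔλ·cosφ2=-0.02105670, x=cosφ1·sinφ2-sinφ1·cosφ2·cosΔλ=0.66845734; θ=atan2(y, x)=-1.8042° <0 so +360° → 358.1958° ≈ 358.2°

Leg 1: dist=3806.2 km, bearing=335.8°
Leg 2: dist=14878.1 km, bearing=145.8°
Leg 3: dist=5617.5 km, bearing=169.7°
Leg 4: dist=10998.3 km, bearing=193.2°
Leg 5: dist=9309.1 km, bearing=78.2°
Leg 6: dist=15347.8 km, bearing=358.2°
Total: 59957.0 km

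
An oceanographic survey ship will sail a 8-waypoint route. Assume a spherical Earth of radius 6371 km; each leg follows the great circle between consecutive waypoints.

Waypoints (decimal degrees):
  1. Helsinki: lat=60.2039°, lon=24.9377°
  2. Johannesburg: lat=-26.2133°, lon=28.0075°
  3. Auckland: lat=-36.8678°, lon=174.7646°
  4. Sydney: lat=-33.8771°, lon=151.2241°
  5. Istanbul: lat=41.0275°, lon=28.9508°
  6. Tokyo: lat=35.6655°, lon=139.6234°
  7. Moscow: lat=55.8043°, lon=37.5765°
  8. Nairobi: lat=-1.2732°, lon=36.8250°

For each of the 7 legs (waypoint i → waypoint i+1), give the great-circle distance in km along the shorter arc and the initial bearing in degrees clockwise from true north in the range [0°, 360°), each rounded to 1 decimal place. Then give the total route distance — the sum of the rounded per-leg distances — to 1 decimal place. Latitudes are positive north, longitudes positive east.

Leg 1: dist=9613.2 km, bearing=177.2°
Leg 2: dist=12185.8 km, bearing=152.3°
Leg 3: dist=2154.5 km, bearing=271.9°
Leg 4: dist=14950.5 km, bearing=296.7°
Leg 5: dist=8942.7 km, bearing=50.4°
Leg 6: dist=7476.2 km, bearing=323.4°
Leg 7: dist=6347.1 km, bearing=180.9°
Total: 61670.0 km

Leg 1: φ1=1.0507563, φ2=-0.4575084, Δφ=-1.5082647, Δλ=0.0535781 rad; a=sin²(Δφ/2)+cosφ1·cosφ2·sin²(Δλ/2)=0.4690744045; c=2·atan2(√a, √(1-a))=1.508905632; dist=6371·c=9613.238 ≈ 9613.2 km; running total=9613.2 km
Leg 1 bearing: y=sinΔλ·cosφ2=0.04804493, x=cosφ1·sinφ2-sinφ1·cosφ2·cosΔλ=-0.99692834; θ=atan2(y, x)=177.2409° ≈ 177.2°
Leg 2: φ1=-0.4575084, φ2=-0.6434645, Δφ=-0.1859561, Δλ=2.5613946 rad; a=sin²(Δφ/2)+cosφ1·cosφ2·sin²(Δλ/2)=0.6676364635; c=2·atan2(√a, √(1-a))=1.912691236; dist=6371·c=12185.756 ≈ 12185.8 km; running total=21799.0 km
Leg 2 bearing: y=sinΔλ·cosφ2=0.43856372, x=cosφ1·sinφ2-sinφ1·cosφ2·cosΔλ=-0.83381888; θ=atan2(y, x)=152.2570° ≈ 152.3°
Leg 3: φ1=-0.6434645, φ2=-0.5912669, Δφ=0.0521976, Δλ=-0.4108592 rad; a=sin²(Δφ/2)+cosφ1·cosφ2·sin²(Δλ/2)=0.0283192867; c=2·atan2(√a, √(1-a))=0.338175851; dist=6371·c=2154.518 ≈ 2154.5 km; running total=23953.5 km
Leg 3 bearing: y=sinΔλ·cosφ2=-0.33159359, x=cosφ1·sinφ2-sinφ1·cosφ2·cosΔλ=0.01071958; θ=atan2(y, x)=-88.1484° <0 so +360° → 271.8516° ≈ 271.9°
Leg 4: φ1=-0.5912669, φ2=0.7160650, Δφ=1.3073319, Δλ=-2.1340717 rad; a=sin²(Δφ/2)+cosφ1·cosφ2·sin²(Δλ/2)=0.8501646813; c=2·atan2(√a, √(1-a))=2.346655128; dist=6371·c=14950.540 ≈ 14950.5 km; running total=38904.0 km
Leg 4 bearing: y=sinΔλ·cosφ2=-0.63784875, x=cosφ1·sinφ2-sinφ1·cosφ2·cosΔλ=0.32044930; θ=atan2(y, x)=-63.3255° <0 so +360° → 296.6745° ≈ 296.7°
Leg 5: φ1=0.7160650, φ2=0.6224804, Δφ=-0.0935846, Δλ=1.9316013 rad; a=sin²(Δφ/2)+cosφ1·cosφ2·sin²(Δλ/2)=0.4168207453; c=2·atan2(√a, √(1-a))=1.403660768; dist=6371·c=8942.723 ≈ 8942.7 km; running total=47846.7 km
Leg 5 bearing: y=sinΔλ·cosφ2=0.76012449, x=cosφ1·sinφ2-sinφ1·cosφ2·cosΔλ=0.62812070; θ=atan2(y, x)=50.4317° ≈ 50.4°
Leg 6: φ1=0.6224804, φ2=0.9739688, Δφ=0.3514884, Δλ=-1.7810544 rad; a=sin²(Δφ/2)+cosφ1·cosφ2·sin²(Δλ/2)=0.3065217674; c=2·atan2(√a, √(1-a))=1.173467692; dist=6371·c=7476.163 ≈ 7476.2 km; running total=55322.9 km
Leg 6 bearing: y=sinΔλ·cosφ2=-0.54964396, x=cosφ1·sinφ2-sinφ1·cosφ2·cosΔλ=0.74037573; θ=atan2(y, x)=-36.5896° <0 so +360° → 323.4104° ≈ 323.4°
Leg 7: φ1=0.9739688, φ2=-0.0222215, Δφ=-0.9961903, Δλ=-0.0131161 rad; a=sin²(Δφ/2)+cosφ1·cosφ2·sin²(Δλ/2)=0.2282721023; c=2·atan2(√a, √(1-a))=0.996247880; dist=6371·c=6347.095 ≈ 6347.1 km; running total=61670.0 km
Leg 7 bearing: y=sinΔλ·cosφ2=-0.01311254, x=cosφ1·sinφ2-sinφ1·cosφ2·cosΔλ=-0.83933537; θ=atan2(y, x)=-179.1050° <0 so +360° → 180.8950° ≈ 180.9°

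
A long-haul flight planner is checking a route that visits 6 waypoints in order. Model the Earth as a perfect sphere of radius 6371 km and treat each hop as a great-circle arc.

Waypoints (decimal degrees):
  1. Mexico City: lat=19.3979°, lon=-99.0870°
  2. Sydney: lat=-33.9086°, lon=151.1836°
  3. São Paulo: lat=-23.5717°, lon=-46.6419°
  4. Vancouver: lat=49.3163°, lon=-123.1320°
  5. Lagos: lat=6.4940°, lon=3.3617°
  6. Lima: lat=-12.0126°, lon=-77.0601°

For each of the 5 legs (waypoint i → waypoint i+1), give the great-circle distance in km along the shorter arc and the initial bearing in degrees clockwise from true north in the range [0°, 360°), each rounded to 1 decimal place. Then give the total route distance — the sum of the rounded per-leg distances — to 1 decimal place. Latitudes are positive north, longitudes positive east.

Leg 1: dist=12978.1 km, bearing=241.0°
Leg 2: dist=13351.3 km, bearing=161.1°
Leg 3: dist=11055.0 km, bearing=320.0°
Leg 4: dist=11945.0 km, bearing=56.8°
Leg 5: dist=9124.5 km, bearing=256.9°
Total: 58453.9 km

Leg 1: φ1=0.3385572, φ2=-0.5918167, Δφ=-0.9303739, Δλ=4.3680460 rad; a=sin²(Δφ/2)+cosφ1·cosφ2·sin²(Δλ/2)=0.7247727778; c=2·atan2(√a, √(1-a))=2.037052851; dist=6371·c=12978.064 ≈ 12978.1 km; running total=12978.1 km
Leg 1 bearing: y=sinΔλ·cosφ2=-0.78120963, x=cosφ1·sinφ2-sinφ1·cosφ2·cosΔλ=-0.43315159; θ=atan2(y, x)=-119.0067° <0 so +360° → 240.9933° ≈ 241.0°
Leg 2: φ1=-0.5918167, φ2=-0.4114038, Δφ=0.1804129, Δλ=-3.4527063 rad; a=sin²(Δφ/2)+cosφ1·cosφ2·sin²(Δλ/2)=0.7505359002; c=2·atan2(√a, √(1-a))=2.095633154; dist=6371·c=13351.279 ≈ 13351.3 km; running total=26329.4 km
Leg 2 bearing: y=sinΔλ·cosφ2=0.28057657, x=cosφ1·sinφ2-sinφ1·cosφ2·cosΔλ=-0.81865978; θ=atan2(y, x)=161.0820° ≈ 161.1°
Leg 3: φ1=-0.4114038, φ2=0.8607318, Δφ=1.2721356, Δλ=-1.3350041 rad; a=sin²(Δφ/2)+cosφ1·cosφ2·sin²(Δλ/2)=0.5818338616; c=2·atan2(√a, √(1-a))=1.735203699; dist=6371·c=11054.983 ≈ 11055.0 km; running total=37384.4 km
Leg 3 bearing: y=sinΔλ·cosφ2=-0.63384482, x=cosφ1·sinφ2-sinφ1·cosφ2·cosΔλ=0.75594551; θ=atan2(y, x)=-39.9791° <0 so +360° → 320.0209° ≈ 320.0°
Leg 4: φ1=0.8607318, φ2=0.1133417, Δφ=-0.7473901, Δλ=2.2077315 rad; a=sin²(Δφ/2)+cosφ1·cosφ2·sin²(Δλ/2)=0.6497220713; c=2·atan2(√a, √(1-a))=1.874906337; dist=6371·c=11945.028 ≈ 11945.0 km; running total=49329.4 km
Leg 4 bearing: y=sinΔλ·cosφ2=0.79876406, x=cosφ1·sinφ2-sinφ1·cosφ2·cosΔλ=0.52183253; θ=atan2(y, x)=56.8434° ≈ 56.8°
Leg 5: φ1=0.1133417, φ2=-0.2096594, Δφ=-0.3230011, Δλ=-1.4036252 rad; a=sin²(Δφ/2)+cosφ1·cosφ2·sin²(Δλ/2)=0.4309166738; c=2·atan2(√a, √(1-a))=1.432186254; dist=6371·c=9124.459 ≈ 9124.5 km; running total=58453.9 km
Leg 5 bearing: y=sinΔλ·cosφ2=-0.96446655, x=cosφ1·sinφ2-sinφ1·cosφ2·cosΔλ=-0.22519826; θ=atan2(y, x)=-103.1428° <0 so +360° → 256.8572° ≈ 256.9°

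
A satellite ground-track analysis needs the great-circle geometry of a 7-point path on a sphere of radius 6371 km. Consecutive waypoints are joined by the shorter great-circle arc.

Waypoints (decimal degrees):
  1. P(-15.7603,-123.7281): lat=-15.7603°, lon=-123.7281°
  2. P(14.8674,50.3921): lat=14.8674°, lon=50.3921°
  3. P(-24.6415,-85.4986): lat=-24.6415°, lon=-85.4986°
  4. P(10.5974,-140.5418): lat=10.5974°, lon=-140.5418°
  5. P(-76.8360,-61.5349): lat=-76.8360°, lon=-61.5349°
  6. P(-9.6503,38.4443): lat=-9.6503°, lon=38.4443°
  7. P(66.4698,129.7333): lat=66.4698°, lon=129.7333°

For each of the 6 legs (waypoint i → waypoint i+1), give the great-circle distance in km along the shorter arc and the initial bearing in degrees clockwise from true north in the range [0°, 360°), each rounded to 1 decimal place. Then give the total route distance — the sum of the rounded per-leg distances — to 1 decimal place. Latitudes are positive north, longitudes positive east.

Leg 1: φ1=-0.2750691, φ2=0.2594851, Δφ=0.5345542, Δλ=3.0389708 rad; a=sin²(Δφ/2)+cosφ1·cosφ2·sin²(Δλ/2)=0.9974924261; c=2·atan2(√a, √(1-a))=3.041399386; dist=6371·c=19376.755 ≈ 19376.8 km; running total=19376.8 km
Leg 1 bearing: y=sinΔλ·cosφ2=0.09901232, x=cosφ1·sinφ2-sinφ1·cosφ2·cosΔλ=-0.01420229; θ=atan2(y, x)=98.1628° ≈ 98.2°
Leg 2: φ1=0.2594851, φ2=-0.4300753, Δφ=-0.6895604, Δλ=-2.3717401 rad; a=sin²(Δφ/2)+cosφ1·cosφ2·sin²(Δλ/2)=0.8688789844; c=2·atan2(√a, √(1-a))=2.400539423; dist=6371·c=15293.837 ≈ 15293.8 km; running total=34670.6 km
Leg 2 bearing: y=sinΔλ·cosφ2=-0.63264499, x=cosφ1·sinφ2-sinφ1·cosφ2·cosΔλ=-0.23552813; θ=atan2(y, x)=-110.4199° <0 so +360° → 249.5801° ≈ 249.6°
Leg 3: φ1=-0.4300753, φ2=0.1849595, Δφ=0.6150348, Δλ=-0.9606851 rad; a=sin²(Δφ/2)+cosφ1·cosφ2·sin²(Δλ/2)=0.2823893783; c=2·atan2(√a, √(1-a))=1.120512327; dist=6371·c=7138.784 ≈ 7138.8 km; running total=41809.4 km
Leg 3 bearing: y=sinΔλ·cosφ2=-0.80560520, x=cosφ1·sinφ2-sinφ1·cosφ2·cosΔλ=0.40197355; θ=atan2(y, x)=-63.4821° <0 so +360° → 296.5179° ≈ 296.5°
Leg 4: φ1=0.1849595, φ2=-1.3410412, Δφ=-1.5260007, Δλ=1.3789305 rad; a=sin²(Δφ/2)+cosφ1·cosφ2·sin²(Δλ/2)=0.5681935242; c=2·atan2(√a, √(1-a))=1.707609787; dist=6371·c=10879.182 ≈ 10879.2 km; running total=52688.6 km
Leg 4 bearing: y=sinΔλ·cosφ2=0.22356013, x=cosφ1·sinφ2-sinφ1·cosφ2·cosΔλ=-0.96510074; θ=atan2(y, x)=166.9578° ≈ 167.0°
Leg 5: φ1=-1.3410412, φ2=-0.1684295, Δφ=1.1726117, Δλ=1.7449662 rad; a=sin²(Δφ/2)+cosφ1·cosφ2·sin²(Δλ/2)=0.4378386860; c=2·atan2(√a, √(1-a))=1.446151193; dist=6371·c=9213.429 ≈ 9213.4 km; running total=61902.0 km
Leg 5 bearing: y=sinΔλ·cosφ2=0.97093407, x=cosφ1·sinφ2-sinφ1·cosφ2·cosΔλ=-0.20452608; θ=atan2(y, x)=101.8954° ≈ 101.9°
Leg 6: φ1=-0.1684295, φ2=1.1601169, Δφ=1.3285464, Δλ=1.5932936 rad; a=sin²(Δφ/2)+cosφ1·cosφ2·sin²(Δλ/2)=0.5812746319; c=2·atan2(√a, √(1-a))=1.734070058; dist=6371·c=11047.760 ≈ 11047.8 km; running total=72949.8 km
Leg 6 bearing: y=sinΔλ·cosφ2=0.39913136, x=cosφ1·sinφ2-sinφ1·cosφ2·cosΔλ=0.90237015; θ=atan2(y, x)=23.8605° ≈ 23.9°

Leg 1: dist=19376.8 km, bearing=98.2°
Leg 2: dist=15293.8 km, bearing=249.6°
Leg 3: dist=7138.8 km, bearing=296.5°
Leg 4: dist=10879.2 km, bearing=167.0°
Leg 5: dist=9213.4 km, bearing=101.9°
Leg 6: dist=11047.8 km, bearing=23.9°
Total: 72949.8 km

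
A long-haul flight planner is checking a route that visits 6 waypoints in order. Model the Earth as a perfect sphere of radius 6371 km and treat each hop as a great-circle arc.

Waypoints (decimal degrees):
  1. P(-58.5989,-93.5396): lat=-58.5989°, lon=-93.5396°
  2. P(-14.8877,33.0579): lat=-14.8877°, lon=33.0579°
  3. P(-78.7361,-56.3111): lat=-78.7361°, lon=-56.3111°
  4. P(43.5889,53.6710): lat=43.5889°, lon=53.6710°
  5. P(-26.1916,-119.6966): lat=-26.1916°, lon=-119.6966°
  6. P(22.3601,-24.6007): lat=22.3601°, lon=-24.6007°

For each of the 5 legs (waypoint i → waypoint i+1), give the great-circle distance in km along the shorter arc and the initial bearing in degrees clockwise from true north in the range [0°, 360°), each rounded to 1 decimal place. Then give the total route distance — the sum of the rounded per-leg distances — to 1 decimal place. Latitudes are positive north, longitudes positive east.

Leg 1: φ1=-1.0227437, φ2=-0.2598394, Δφ=0.7629044, Δλ=2.2095432 rad; a=sin²(Δφ/2)+cosφ1·cosφ2·sin²(Δλ/2)=0.5404533492; c=2·atan2(√a, √(1-a))=1.651791554; dist=6371·c=10523.564 ≈ 10523.6 km; running total=10523.6 km
Leg 1 bearing: y=sinΔλ·cosφ2=0.77589304, x=cosφ1·sinφ2-sinφ1·cosφ2·cosΔλ=-0.62565493; θ=atan2(y, x)=128.8816° ≈ 128.9°
Leg 2: φ1=-0.2598394, φ2=-1.3742042, Δφ=-1.1143648, Δλ=-1.5597833 rad; a=sin²(Δφ/2)+cosφ1·cosφ2·sin²(Δλ/2)=0.3729723419; c=2·atan2(√a, √(1-a))=1.313925480; dist=6371·c=8371.019 ≈ 8371.0 km; running total=18894.6 km
Leg 2 bearing: y=sinΔλ·cosφ2=-0.19531641, x=cosφ1·sinφ2-sinφ1·cosφ2·cosΔλ=-0.94726311; θ=atan2(y, x)=-168.3494° <0 so +360° → 191.6506° ≈ 191.7°
Leg 3: φ1=-1.3742042, φ2=0.7607698, Δφ=2.1349740, Δλ=1.9195498 rad; a=sin²(Δφ/2)+cosφ1·cosφ2·sin²(Δλ/2)=0.8622724951; c=2·atan2(√a, √(1-a))=2.381170318; dist=6371·c=15170.436 ≈ 15170.4 km; running total=34065.0 km
Leg 3 bearing: y=sinΔλ·cosφ2=0.68070185, x=cosφ1·sinφ2-sinφ1·cosφ2·cosΔλ=-0.10807199; θ=atan2(y, x)=99.0213° ≈ 99.0°
Leg 4: φ1=0.7607698, φ2=-0.4571297, Δφ=-1.2178995, Δλ=-3.0258354 rad; a=sin²(Δφ/2)+cosφ1·cosφ2·sin²(Δλ/2)=0.9749523975; c=2·atan2(√a, √(1-a))=2.823727466; dist=6371·c=17989.968 ≈ 17990.0 km; running total=52055.0 km
Leg 4 bearing: y=sinΔλ·cosφ2=-0.10363980, x=cosφ1·sinφ2-sinφ1·cosφ2·cosΔλ=0.29485534; θ=atan2(y, x)=-19.3663° <0 so +360° → 340.6337° ≈ 340.6°
Leg 5: φ1=-0.4571297, φ2=0.3902574, Δφ=0.8473870, Δλ=1.6597366 rad; a=sin²(Δφ/2)+cosφ1·cosφ2·sin²(Δλ/2)=0.6208103167; c=2·atan2(√a, √(1-a))=1.814831949; dist=6371·c=11562.294 ≈ 11562.3 km; running total=63617.3 km
Leg 5 bearing: y=sinΔλ·cosφ2=0.92115580, x=cosφ1·sinφ2-sinφ1·cosφ2·cosΔλ=0.30510895; θ=atan2(y, x)=71.6739° ≈ 71.7°

Leg 1: dist=10523.6 km, bearing=128.9°
Leg 2: dist=8371.0 km, bearing=191.7°
Leg 3: dist=15170.4 km, bearing=99.0°
Leg 4: dist=17990.0 km, bearing=340.6°
Leg 5: dist=11562.3 km, bearing=71.7°
Total: 63617.3 km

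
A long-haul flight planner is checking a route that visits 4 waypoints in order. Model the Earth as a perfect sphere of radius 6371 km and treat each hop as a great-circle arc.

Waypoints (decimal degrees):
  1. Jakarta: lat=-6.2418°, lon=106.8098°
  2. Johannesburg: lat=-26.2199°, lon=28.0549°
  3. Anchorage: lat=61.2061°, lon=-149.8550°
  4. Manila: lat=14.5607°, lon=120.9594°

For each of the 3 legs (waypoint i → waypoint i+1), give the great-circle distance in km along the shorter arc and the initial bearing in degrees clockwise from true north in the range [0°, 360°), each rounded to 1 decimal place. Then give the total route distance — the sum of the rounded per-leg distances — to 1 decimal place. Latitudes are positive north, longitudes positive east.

Leg 1: dist=8581.7 km, bearing=244.5°
Leg 2: dist=16121.6 km, bearing=358.2°
Leg 3: dist=8549.0 km, bearing=276.4°
Total: 33252.3 km

Leg 1: φ1=-0.1089400, φ2=-0.4576236, Δφ=-0.3486836, Δλ=-1.3745323 rad; a=sin²(Δφ/2)+cosφ1·cosφ2·sin²(Δλ/2)=0.3890296938; c=2·atan2(√a, √(1-a))=1.346992057; dist=6371·c=8581.686 ≈ 8581.7 km; running total=8581.7 km
Leg 1 bearing: y=sinΔλ·cosφ2=-0.87988232, x=cosφ1·sinφ2-sinφ1·cosφ2·cosΔλ=-0.42017791; θ=atan2(y, x)=-115.5263° <0 so +360° → 244.4737° ≈ 244.5°
Leg 2: φ1=-0.4576236, φ2=1.0682480, Δφ=1.5258716, Δλ=-3.1051135 rad; a=sin²(Δφ/2)+cosφ1·cosφ2·sin²(Δλ/2)=0.9095013490; c=2·atan2(√a, √(1-a))=2.530467086; dist=6371·c=16121.606 ≈ 16121.6 km; running total=24703.3 km
Leg 2 bearing: y=sinΔλ·cosφ2=-0.01756665, x=cosφ1·sinφ2-sinφ1·cosφ2·cosΔλ=0.57352070; θ=atan2(y, x)=-1.7544° <0 so +360° → 358.2456° ≈ 358.2°
Leg 3: φ1=1.0682480, φ2=0.2541322, Δφ=-0.8141158, Δλ=4.7266029 rad; a=sin²(Δφ/2)+cosφ1·cosφ2·sin²(Δλ/2)=0.3865262851; c=2·atan2(√a, √(1-a))=1.341854149; dist=6371·c=8548.953 ≈ 8549.0 km; running total=33252.3 km
Leg 3 bearing: y=sinΔλ·cosφ2=-0.96778407, x=cosφ1·sinφ2-sinφ1·cosφ2·cosΔλ=0.10903605; θ=atan2(y, x)=-83.5718° <0 so +360° → 276.4282° ≈ 276.4°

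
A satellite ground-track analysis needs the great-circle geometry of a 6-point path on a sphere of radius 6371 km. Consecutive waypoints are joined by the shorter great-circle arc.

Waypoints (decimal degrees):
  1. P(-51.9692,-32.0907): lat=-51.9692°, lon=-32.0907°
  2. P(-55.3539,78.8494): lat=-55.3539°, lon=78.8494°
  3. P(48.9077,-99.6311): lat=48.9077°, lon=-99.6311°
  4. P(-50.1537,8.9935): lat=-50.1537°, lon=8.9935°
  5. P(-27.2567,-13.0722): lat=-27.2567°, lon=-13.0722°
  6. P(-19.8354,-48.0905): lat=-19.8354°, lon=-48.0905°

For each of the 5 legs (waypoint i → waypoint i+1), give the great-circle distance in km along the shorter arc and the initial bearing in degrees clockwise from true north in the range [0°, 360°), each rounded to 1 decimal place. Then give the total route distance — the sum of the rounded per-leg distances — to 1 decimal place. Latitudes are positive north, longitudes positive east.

Leg 1: φ1=-0.9070336, φ2=-0.9661078, Δφ=-0.0590742, Δλ=1.9362700 rad; a=sin²(Δφ/2)+cosφ1·cosφ2·sin²(Δλ/2)=0.2385840047; c=2·atan2(√a, √(1-a))=1.020626514; dist=6371·c=6502.412 ≈ 6502.4 km; running total=6502.4 km
Leg 1 bearing: y=sinΔλ·cosφ2=0.53095864, x=cosφ1·sinφ2-sinφ1·cosφ2·cosΔλ=-0.66688052; θ=atan2(y, x)=141.4738° ≈ 141.5°
Leg 2: φ1=-0.9661078, φ2=0.8536004, Δφ=1.8197082, Δλ=-3.1150724 rad; a=sin²(Δφ/2)+cosφ1·cosφ2·sin²(Δλ/2)=0.9967731590; c=2·atan2(√a, √(1-a))=3.027920884; dist=6371·c=19290.884 ≈ 19290.9 km; running total=25793.3 km
Leg 2 bearing: y=sinΔλ·cosφ2=-0.01742905, x=cosφ1·sinφ2-sinφ1·cosφ2·cosΔλ=-0.11208007; θ=atan2(y, x)=-171.1610° <0 so +360° → 188.8390° ≈ 188.8°
Leg 3: φ1=0.8536004, φ2=-0.8753472, Δφ=-1.7289476, Δλ=1.8958569 rad; a=sin²(Δφ/2)+cosφ1·cosφ2·sin²(Δλ/2)=0.8565622923; c=2·atan2(√a, √(1-a))=2.364741580; dist=6371·c=15065.769 ≈ 15065.8 km; running total=40859.1 km
Leg 3 bearing: y=sinΔλ·cosφ2=0.60717617, x=cosφ1·sinφ2-sinφ1·cosφ2·cosΔλ=-0.35041466; θ=atan2(y, x)=119.9902° ≈ 120.0°
Leg 4: φ1=-0.8753472, φ2=-0.4757192, Δφ=0.3996280, Δλ=-0.3851191 rad; a=sin²(Δφ/2)+cosφ1·cosφ2·sin²(Δλ/2)=0.0602571445; c=2·atan2(√a, √(1-a))=0.496015816; dist=6371·c=3160.117 ≈ 3160.1 km; running total=44019.2 km
Leg 4 bearing: y=sinΔλ·cosφ2=-0.33395654, x=cosφ1·sinφ2-sinφ1·cosφ2·cosΔλ=0.33908394; θ=atan2(y, x)=-44.5635° <0 so +360° → 315.4365° ≈ 315.4°
Leg 5: φ1=-0.4757192, φ2=-0.3461930, Δφ=0.1295261, Δλ=-0.6111846 rad; a=sin²(Δφ/2)+cosφ1·cosφ2·sin²(Δλ/2)=0.0798795762; c=2·atan2(√a, √(1-a))=0.573069064; dist=6371·c=3651.023 ≈ 3651.0 km; running total=47670.2 km
Leg 5 bearing: y=sinΔλ·cosφ2=-0.53979298, x=cosφ1·sinφ2-sinφ1·cosφ2·cosΔλ=0.05117481; θ=atan2(y, x)=-84.5843° <0 so +360° → 275.4157° ≈ 275.4°

Leg 1: dist=6502.4 km, bearing=141.5°
Leg 2: dist=19290.9 km, bearing=188.8°
Leg 3: dist=15065.8 km, bearing=120.0°
Leg 4: dist=3160.1 km, bearing=315.4°
Leg 5: dist=3651.0 km, bearing=275.4°
Total: 47670.2 km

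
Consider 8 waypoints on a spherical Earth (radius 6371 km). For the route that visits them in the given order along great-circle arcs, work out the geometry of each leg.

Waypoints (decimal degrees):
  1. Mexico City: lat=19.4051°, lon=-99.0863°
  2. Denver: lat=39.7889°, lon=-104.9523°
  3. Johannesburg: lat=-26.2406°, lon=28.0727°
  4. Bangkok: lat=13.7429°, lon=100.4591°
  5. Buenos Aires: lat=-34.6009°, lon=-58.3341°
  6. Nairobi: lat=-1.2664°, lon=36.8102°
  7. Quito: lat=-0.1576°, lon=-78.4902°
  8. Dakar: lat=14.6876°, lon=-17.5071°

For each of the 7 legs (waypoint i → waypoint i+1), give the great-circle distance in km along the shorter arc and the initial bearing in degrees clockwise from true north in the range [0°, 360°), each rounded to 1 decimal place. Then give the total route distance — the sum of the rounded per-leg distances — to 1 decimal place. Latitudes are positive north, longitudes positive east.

Leg 1: dist=2335.0 km, bearing=347.3°
Leg 2: dist=15441.6 km, bearing=85.5°
Leg 3: dist=8992.8 km, bearing=69.7°
Leg 4: dist=16866.2 km, bearing=218.9°
Leg 5: dist=10397.9 km, bearing=94.0°
Leg 6: dist=12819.6 km, bearing=269.2°
Leg 7: dist=6901.0 km, bearing=73.2°
Total: 73754.1 km

Leg 1: φ1=0.3386829, φ2=0.6944473, Δφ=0.3557644, Δλ=-0.1023810 rad; a=sin²(Δφ/2)+cosφ1·cosφ2·sin²(Δλ/2)=0.0332072891; c=2·atan2(√a, √(1-a))=0.366505203; dist=6371·c=2335.005 ≈ 2335.0 km; running total=2335.0 km
Leg 1 bearing: y=sinΔλ·cosφ2=-0.07853298, x=cosφ1·sinφ2-sinφ1·cosφ2·cosΔλ=0.34964386; θ=atan2(y, x)=-12.6590° <0 so +360° → 347.3410° ≈ 347.3°
Leg 2: φ1=0.6944473, φ2=-0.4579849, Δφ=-1.1524322, Δλ=2.3217242 rad; a=sin²(Δφ/2)+cosφ1·cosφ2·sin²(Δλ/2)=0.8766098715; c=2·atan2(√a, √(1-a))=2.423739728; dist=6371·c=15441.646 ≈ 15441.6 km; running total=17776.6 km
Leg 2 bearing: y=sinΔλ·cosφ2=0.65571729, x=cosφ1·sinφ2-sinφ1·cosφ2·cosΔλ=0.05191204; θ=atan2(y, x)=85.4734° ≈ 85.5°
Leg 3: φ1=-0.4579849, φ2=0.2398589, Δφ=0.6978437, Δλ=1.2633810 rad; a=sin²(Δφ/2)+cosφ1·cosφ2·sin²(Δλ/2)=0.4206977633; c=2·atan2(√a, √(1-a))=1.411519252; dist=6371·c=8992.789 ≈ 8992.8 km; running total=26769.4 km
Leg 3 bearing: y=sinΔλ·cosφ2=0.92583252, x=cosφ1·sinφ2-sinφ1·cosφ2·cosΔλ=0.34304339; θ=atan2(y, x)=69.6691° ≈ 69.7°
Leg 4: φ1=0.2398589, φ2=-0.6038996, Δφ=-0.8437585, Δλ=-2.7714642 rad; a=sin²(Δφ/2)+cosφ1·cosφ2·sin²(Δλ/2)=0.9401600250; c=2·atan2(√a, √(1-a))=2.647332775; dist=6371·c=16866.157 ≈ 16866.2 km; running total=43635.6 km
Leg 4 bearing: y=sinΔλ·cosφ2=-0.29775419, x=cosφ1·sinφ2-sinφ1·cosφ2·cosΔλ=-0.36929535; θ=atan2(y, x)=-141.1216° <0 so +360° → 218.8784° ≈ 218.9°
Leg 5: φ1=-0.6038996, φ2=-0.0221028, Δφ=0.5817968, Δλ=1.6605813 rad; a=sin²(Δφ/2)+cosφ1·cosφ2·sin²(Δλ/2)=0.5306184822; c=2·atan2(√a, √(1-a))=1.632071629; dist=6371·c=10397.928 ≈ 10397.9 km; running total=54033.5 km
Leg 5 bearing: y=sinΔλ·cosφ2=0.99572876, x=cosφ1·sinφ2-sinφ1·cosφ2·cosΔλ=-0.06909607; θ=atan2(y, x)=93.9695° ≈ 94.0°
Leg 6: φ1=-0.0221028, φ2=-0.0027506, Δφ=0.0193522, Δλ=-2.0123716 rad; a=sin²(Δφ/2)+cosφ1·cosφ2·sin²(Δλ/2)=0.7135986898; c=2·atan2(√a, √(1-a))=2.012187125; dist=6371·c=12819.644 ≈ 12819.6 km; running total=66853.1 km
Leg 6 bearing: y=sinΔλ·cosφ2=-0.90407615, x=cosφ1·sinφ2-sinφ1·cosφ2·cosΔλ=-0.01219512; θ=atan2(y, x)=-90.7728° <0 so +360° → 269.2272° ≈ 269.2°
Leg 7: φ1=-0.0027506, φ2=0.2563470, Δφ=0.2590976, Δλ=1.0643559 rad; a=sin²(Δφ/2)+cosφ1·cosφ2·sin²(Δλ/2)=0.2657411705; c=2·atan2(√a, √(1-a))=1.083184189; dist=6371·c=6900.966 ≈ 6901.0 km; running total=73754.1 km
Leg 7 bearing: y=sinΔλ·cosφ2=0.84590109, x=cosφ1·sinφ2-sinφ1·cosφ2·cosΔλ=0.25483829; θ=atan2(y, x)=73.2344° ≈ 73.2°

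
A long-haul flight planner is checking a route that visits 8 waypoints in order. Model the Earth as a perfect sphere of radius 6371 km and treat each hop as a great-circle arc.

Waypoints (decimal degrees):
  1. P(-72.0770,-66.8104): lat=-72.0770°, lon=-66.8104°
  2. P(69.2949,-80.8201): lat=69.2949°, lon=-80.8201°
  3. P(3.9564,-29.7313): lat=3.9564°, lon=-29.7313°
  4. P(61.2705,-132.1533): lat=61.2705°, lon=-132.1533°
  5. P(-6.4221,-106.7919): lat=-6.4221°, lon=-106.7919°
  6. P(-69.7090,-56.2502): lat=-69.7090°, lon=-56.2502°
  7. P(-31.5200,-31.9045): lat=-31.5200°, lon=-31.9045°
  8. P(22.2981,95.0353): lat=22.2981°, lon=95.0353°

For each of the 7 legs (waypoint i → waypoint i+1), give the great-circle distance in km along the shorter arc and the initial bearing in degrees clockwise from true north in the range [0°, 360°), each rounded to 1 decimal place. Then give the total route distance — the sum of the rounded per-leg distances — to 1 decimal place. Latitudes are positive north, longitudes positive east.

Leg 1: φ1=-1.2579810, φ2=1.2094242, Δφ=2.4674051, Δλ=-0.2445154 rad; a=sin²(Δφ/2)+cosφ1·cosφ2·sin²(Δλ/2)=0.8922253952; c=2·atan2(√a, √(1-a))=2.472606408; dist=6371·c=15752.975 ≈ 15753.0 km; running total=15753.0 km
Leg 1 bearing: y=sinΔλ·cosφ2=-0.08559152, x=cosφ1·sinφ2-sinφ1·cosφ2·cosΔλ=0.61425650; θ=atan2(y, x)=-7.9326° <0 so +360° → 352.0674° ≈ 352.1°
Leg 2: φ1=1.2094242, φ2=0.0690522, Δφ=-1.1403720, Δλ=0.8916678 rad; a=sin²(Δφ/2)+cosφ1·cosφ2·sin²(Δλ/2)=0.3569565226; c=2·atan2(√a, √(1-a))=1.280655723; dist=6371·c=8159.058 ≈ 8159.1 km; running total=23912.1 km
Leg 2 bearing: y=sinΔλ·cosφ2=0.77626600, x=cosφ1·sinφ2-sinφ1·cosφ2·cosΔλ=-0.56175204; θ=atan2(y, x)=125.8917° ≈ 125.9°
Leg 3: φ1=0.0690522, φ2=1.0693720, Δφ=1.0003198, Δλ=-1.7876011 rad; a=sin²(Δφ/2)+cosφ1·cosφ2·sin²(Δλ/2)=0.5213240329; c=2·atan2(√a, √(1-a))=1.613457332; dist=6371·c=10279.337 ≈ 10279.3 km; running total=34191.4 km
Leg 3 bearing: y=sinΔλ·cosφ2=-0.46942233, x=cosφ1·sinφ2-sinφ1·cosφ2·cosΔλ=0.88194321; θ=atan2(y, x)=-28.0245° <0 so +360° → 331.9755° ≈ 332.0°
Leg 4: φ1=1.0693720, φ2=-0.1120868, Δφ=-1.1814587, Δλ=0.4426399 rad; a=sin²(Δφ/2)+cosφ1·cosφ2·sin²(Δλ/2)=0.3332295795; c=2·atan2(√a, √(1-a))=1.230739314; dist=6371·c=7841.040 ≈ 7841.0 km; running total=42032.4 km
Leg 4 bearing: y=sinΔλ·cosφ2=0.42563865, x=cosφ1·sinφ2-sinφ1·cosφ2·cosΔλ=-0.84117908; θ=atan2(y, x)=153.1605° ≈ 153.2°
Leg 5: φ1=-0.1120868, φ2=-1.2166516, Δφ=-1.1045648, Δλ=0.8821191 rad; a=sin²(Δφ/2)+cosφ1·cosφ2·sin²(Δλ/2)=0.3380411097; c=2·atan2(√a, √(1-a))=1.240928715; dist=6371·c=7905.957 ≈ 7906.0 km; running total=49938.4 km
Leg 5 bearing: y=sinΔλ·cosφ2=0.26775087, x=cosφ1·sinφ2-sinφ1·cosφ2·cosΔλ=-0.90740660; θ=atan2(y, x)=163.5601° ≈ 163.6°
Leg 6: φ1=-1.2166516, φ2=-0.5501278, Δφ=0.6665238, Δλ=0.4249126 rad; a=sin²(Δφ/2)+cosφ1·cosφ2·sin²(Δλ/2)=0.1201563440; c=2·atan2(√a, √(1-a))=0.707964192; dist=6371·c=4510.440 ≈ 4510.4 km; running total=54448.8 km
Leg 6 bearing: y=sinΔλ·cosφ2=0.35141818, x=cosφ1·sinφ2-sinφ1·cosφ2·cosΔλ=0.54715670; θ=atan2(y, x)=32.7111° ≈ 32.7°
Leg 7: φ1=-0.5501278, φ2=0.3891753, Δφ=0.9393030, Δλ=2.2155175 rad; a=sin²(Δφ/2)+cosφ1·cosφ2·sin²(Δλ/2)=0.8361796852; c=2·atan2(√a, √(1-a))=2.308187889; dist=6371·c=14705.465 ≈ 14705.5 km; running total=69154.3 km
Leg 7 bearing: y=sinΔλ·cosφ2=0.73950001, x=cosφ1·sinφ2-sinφ1·cosφ2·cosΔλ=0.03275069; θ=atan2(y, x)=87.4642° ≈ 87.5°

Leg 1: dist=15753.0 km, bearing=352.1°
Leg 2: dist=8159.1 km, bearing=125.9°
Leg 3: dist=10279.3 km, bearing=332.0°
Leg 4: dist=7841.0 km, bearing=153.2°
Leg 5: dist=7906.0 km, bearing=163.6°
Leg 6: dist=4510.4 km, bearing=32.7°
Leg 7: dist=14705.5 km, bearing=87.5°
Total: 69154.3 km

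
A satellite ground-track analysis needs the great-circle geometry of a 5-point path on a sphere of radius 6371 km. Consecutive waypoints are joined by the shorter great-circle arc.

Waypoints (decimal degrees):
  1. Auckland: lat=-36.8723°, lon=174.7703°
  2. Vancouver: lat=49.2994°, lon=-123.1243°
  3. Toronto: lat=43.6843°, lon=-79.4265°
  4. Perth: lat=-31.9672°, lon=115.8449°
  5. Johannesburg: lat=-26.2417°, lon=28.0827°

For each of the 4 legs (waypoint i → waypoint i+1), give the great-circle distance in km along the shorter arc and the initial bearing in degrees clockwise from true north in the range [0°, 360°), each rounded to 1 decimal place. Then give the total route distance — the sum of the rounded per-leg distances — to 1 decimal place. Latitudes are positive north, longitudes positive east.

Leg 1: dist=11361.0 km, bearing=36.1°
Leg 2: dist=3354.3 km, bearing=83.8°
Leg 3: dist=18151.0 km, bearing=309.2°
Leg 4: dist=8306.7 km, bearing=248.3°
Total: 41173.0 km

Leg 1: φ1=-0.6435430, φ2=0.8604368, Δφ=1.5039799, Δλ=-5.1992416 rad; a=sin²(Δφ/2)+cosφ1·cosφ2·sin²(Δλ/2)=0.6054205316; c=2·atan2(√a, √(1-a))=1.783231612; dist=6371·c=11360.969 ≈ 11361.0 km; running total=11361.0 km
Leg 1 bearing: y=sinΔλ·cosφ2=0.57633793, x=cosφ1·sinφ2-sinφ1·cosφ2·cosΔλ=0.78954458; θ=atan2(y, x)=36.1280° ≈ 36.1°
Leg 2: φ1=0.8604368, φ2=0.7624349, Δφ=-0.0980020, Δλ=0.7626705 rad; a=sin²(Δφ/2)+cosφ1·cosφ2·sin²(Δλ/2)=0.0677137909; c=2·atan2(√a, √(1-a))=0.526497474; dist=6371·c=3354.315 ≈ 3354.3 km; running total=14715.3 km
Leg 2 bearing: y=sinΔλ·cosφ2=0.49959598, x=cosφ1·sinφ2-sinφ1·cosφ2·cosΔλ=0.05402209; θ=atan2(y, x)=83.8285° ≈ 83.8°
Leg 3: φ1=0.7624349, φ2=-0.5579329, Δφ=-1.3203678, Δλ=3.4081289 rad; a=sin²(Δφ/2)+cosφ1·cosφ2·sin²(Δλ/2)=0.9787496415; c=2·atan2(√a, √(1-a))=2.849000008; dist=6371·c=18150.979 ≈ 18151.0 km; running total=32866.3 km
Leg 3 bearing: y=sinΔλ·cosφ2=-0.22344856, x=cosφ1·sinφ2-sinφ1·cosφ2·cosΔλ=0.18238931; θ=atan2(y, x)=-50.7770° <0 so +360° → 309.2230° ≈ 309.2°
Leg 4: φ1=-0.5579329, φ2=-0.4580041, Δφ=0.0999288, Δλ=-1.5317393 rad; a=sin²(Δφ/2)+cosφ1·cosφ2·sin²(Δλ/2)=0.3680973341; c=2·atan2(√a, √(1-a))=1.303831157; dist=6371·c=8306.708 ≈ 8306.7 km; running total=41173.0 km
Leg 4 bearing: y=sinΔλ·cosφ2=-0.89625278, x=cosφ1·sinφ2-sinφ1·cosφ2·cosΔλ=-0.35656375; θ=atan2(y, x)=-111.6946° <0 so +360° → 248.3054° ≈ 248.3°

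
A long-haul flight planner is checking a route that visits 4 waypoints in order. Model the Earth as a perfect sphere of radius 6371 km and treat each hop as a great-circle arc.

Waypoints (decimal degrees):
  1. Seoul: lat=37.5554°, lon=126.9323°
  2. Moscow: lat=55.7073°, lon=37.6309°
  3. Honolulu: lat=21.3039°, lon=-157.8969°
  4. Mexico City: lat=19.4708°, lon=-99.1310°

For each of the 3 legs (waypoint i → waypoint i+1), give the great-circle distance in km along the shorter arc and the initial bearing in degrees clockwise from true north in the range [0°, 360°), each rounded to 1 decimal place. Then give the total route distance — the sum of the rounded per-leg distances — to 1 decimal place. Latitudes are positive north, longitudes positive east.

Leg 1: φ1=0.6554654, φ2=0.9722758, Δφ=0.3168104, Δλ=-1.5586035 rad; a=sin²(Δφ/2)+cosφ1·cosφ2·sin²(Δλ/2)=0.2454900319; c=2·atan2(√a, √(1-a))=1.036750530; dist=6371·c=6605.138 ≈ 6605.1 km; running total=6605.1 km
Leg 1 bearing: y=sinΔλ·cosφ2=-0.56337891, x=cosφ1·sinφ2-sinφ1·cosφ2·cosΔλ=0.65077101; θ=atan2(y, x)=-40.8831° <0 so +360° → 319.1169° ≈ 319.1°
Leg 2: φ1=0.9722758, φ2=0.3718232, Δφ=-0.6004526, Δλ=-3.4126039 rad; a=sin²(Δφ/2)+cosφ1·cosφ2·sin²(Δλ/2)=0.6028006738; c=2·atan2(√a, √(1-a))=1.777874470; dist=6371·c=11326.838 ≈ 11326.8 km; running total=17931.9 km
Leg 2 bearing: y=sinΔλ·cosφ2=0.24941262, x=cosφ1·sinφ2-sinφ1·cosφ2·cosΔλ=0.94631994; θ=atan2(y, x)=14.7651° ≈ 14.8°
Leg 3: φ1=0.3718232, φ2=0.3398296, Δφ=-0.0319936, Δλ=1.0256584 rad; a=sin²(Δφ/2)+cosφ1·cosφ2·sin²(Δλ/2)=0.2117114685; c=2·atan2(√a, √(1-a))=0.956263282; dist=6371·c=6092.353 ≈ 6092.4 km; running total=24024.3 km
Leg 3 bearing: y=sinΔλ·cosφ2=0.80615643, x=cosφ1·sinφ2-sinφ1·cosφ2·cosΔλ=0.13293117; θ=atan2(y, x)=80.6365° ≈ 80.6°

Leg 1: dist=6605.1 km, bearing=319.1°
Leg 2: dist=11326.8 km, bearing=14.8°
Leg 3: dist=6092.4 km, bearing=80.6°
Total: 24024.3 km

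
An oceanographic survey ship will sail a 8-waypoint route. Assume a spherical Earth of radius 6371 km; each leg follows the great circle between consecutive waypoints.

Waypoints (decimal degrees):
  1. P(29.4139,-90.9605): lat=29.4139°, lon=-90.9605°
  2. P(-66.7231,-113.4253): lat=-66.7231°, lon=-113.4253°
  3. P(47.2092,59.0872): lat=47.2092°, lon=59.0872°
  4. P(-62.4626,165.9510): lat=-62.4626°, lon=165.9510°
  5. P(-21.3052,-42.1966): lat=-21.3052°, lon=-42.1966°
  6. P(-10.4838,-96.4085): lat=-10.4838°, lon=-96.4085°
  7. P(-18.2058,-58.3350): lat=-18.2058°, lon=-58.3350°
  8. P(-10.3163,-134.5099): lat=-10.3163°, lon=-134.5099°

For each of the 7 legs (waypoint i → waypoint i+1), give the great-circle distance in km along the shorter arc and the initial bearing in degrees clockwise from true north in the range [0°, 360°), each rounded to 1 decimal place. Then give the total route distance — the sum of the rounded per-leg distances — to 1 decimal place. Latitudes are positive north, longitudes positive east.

Leg 1: dist=10857.6 km, bearing=188.8°
Leg 2: dist=17802.0 km, bearing=164.9°
Leg 3: dist=15332.2 km, bearing=138.7°
Leg 4: dist=10374.8 km, bearing=153.9°
Leg 5: dist=5893.1 km, bearing=272.8°
Leg 6: dist=4182.1 km, bearing=106.3°
Leg 7: dist=8204.3 km, bearing=264.2°
Total: 72646.1 km

Leg 1: φ1=0.5133694, φ2=-1.1645378, Δφ=-1.6779072, Δλ=-0.3920847 rad; a=sin²(Δφ/2)+cosφ1·cosφ2·sin²(Δλ/2)=0.5665143114; c=2·atan2(√a, √(1-a))=1.704220467; dist=6371·c=10857.589 ≈ 10857.6 km; running total=10857.6 km
Leg 1 bearing: y=sinΔλ·cosφ2=-0.15100267, x=cosφ1·sinφ2-sinφ1·cosφ2·cosΔλ=-0.97954152; θ=atan2(y, x)=-171.2365° <0 so +360° → 188.7635° ≈ 188.8°
Leg 2: φ1=-1.1645378, φ2=0.8239560, Δφ=1.9884938, Δλ=3.0109111 rad; a=sin²(Δφ/2)+cosφ1·cosφ2·sin²(Δλ/2)=0.9701357388; c=2·atan2(√a, √(1-a))=2.794223221; dist=6371·c=17801.996 ≈ 17802.0 km; running total=28659.6 km
Leg 2 bearing: y=sinΔλ·cosφ2=0.08852257, x=cosφ1·sinφ2-sinφ1·cosφ2·cosΔλ=-0.32871462; θ=atan2(y, x)=164.9279° ≈ 164.9°
Leg 3: φ1=0.8239560, φ2=-1.0901780, Δφ=-1.9141340, Δλ=1.8651252 rad; a=sin²(Δφ/2)+cosφ1·cosφ2·sin²(Δλ/2)=0.8709063581; c=2·atan2(√a, √(1-a))=2.406565756; dist=6371·c=15332.230 ≈ 15332.2 km; running total=43991.8 km
Leg 3 bearing: y=sinΔλ·cosφ2=0.44244607, x=cosφ1·sinφ2-sinφ1·cosφ2·cosΔλ=-0.50393984; θ=atan2(y, x)=138.7177° ≈ 138.7°
Leg 4: φ1=-1.0901780, φ2=-0.3718459, Δφ=0.7183321, Δλ=-3.6328610 rad; a=sin²(Δφ/2)+cosφ1·cosφ2·sin²(Δλ/2)=0.5288088635; c=2·atan2(√a, √(1-a))=1.628445981; dist=6371·c=10374.829 ≈ 10374.8 km; running total=54366.6 km
Leg 4 bearing: y=sinΔλ·cosφ2=0.43950472, x=cosφ1·sinφ2-sinφ1·cosφ2·cosΔλ=-0.89639043; θ=atan2(y, x)=153.8811° ≈ 153.9°
Leg 5: φ1=-0.3718459, φ2=-0.1829768, Δφ=0.1888691, Δλ=-0.9461761 rad; a=sin²(Δφ/2)+cosφ1·cosφ2·sin²(Δλ/2)=0.1990798512; c=2·atan2(√a, √(1-a))=0.924992856; dist=6371·c=5893.129 ≈ 5893.1 km; running total=60259.7 km
Leg 5 bearing: y=sinΔλ·cosφ2=-0.79764369, x=cosφ1·sinφ2-sinφ1·cosφ2·cosΔλ=0.03940566; θ=atan2(y, x)=-87.1717° <0 so +360° → 272.8283° ≈ 272.8°
Leg 6: φ1=-0.1829768, φ2=-0.3177512, Δφ=-0.1347743, Δλ=0.6645079 rad; a=sin²(Δφ/2)+cosφ1·cosφ2·sin²(Δλ/2)=0.1039110456; c=2·atan2(√a, √(1-a))=0.656426905; dist=6371·c=4182.096 ≈ 4182.1 km; running total=64441.8 km
Leg 6 bearing: y=sinΔλ·cosφ2=0.58580151, x=cosφ1·sinφ2-sinφ1·cosφ2·cosΔλ=-0.17114540; θ=atan2(y, x)=106.2860° ≈ 106.3°
Leg 7: φ1=-0.3177512, φ2=-0.1800534, Δφ=0.1376978, Δλ=-1.3295028 rad; a=sin²(Δφ/2)+cosφ1·cosφ2·sin²(Δλ/2)=0.3603610461; c=2·atan2(√a, √(1-a))=1.287754315; dist=6371·c=8204.283 ≈ 8204.3 km; running total=72646.1 km
Leg 7 bearing: y=sinΔλ·cosφ2=-0.95533215, x=cosφ1·sinφ2-sinφ1·cosφ2·cosΔλ=-0.09666608; θ=atan2(y, x)=-95.7779° <0 so +360° → 264.2221° ≈ 264.2°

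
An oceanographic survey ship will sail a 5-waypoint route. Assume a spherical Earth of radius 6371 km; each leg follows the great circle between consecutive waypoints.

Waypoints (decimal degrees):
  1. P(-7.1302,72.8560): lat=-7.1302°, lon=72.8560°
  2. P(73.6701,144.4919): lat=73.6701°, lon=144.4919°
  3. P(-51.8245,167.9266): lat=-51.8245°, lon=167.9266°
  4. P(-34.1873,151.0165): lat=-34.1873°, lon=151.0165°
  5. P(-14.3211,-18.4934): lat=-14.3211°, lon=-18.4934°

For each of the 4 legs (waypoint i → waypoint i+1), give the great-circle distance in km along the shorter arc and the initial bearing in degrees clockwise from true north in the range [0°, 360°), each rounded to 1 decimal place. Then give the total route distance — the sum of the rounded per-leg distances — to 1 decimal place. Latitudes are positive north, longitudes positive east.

Leg 1: φ1=-0.1244455, φ2=1.2857858, Δφ=1.4102313, Δλ=1.2502823 rad; a=sin²(Δφ/2)+cosφ1·cosφ2·sin²(Δλ/2)=0.5156095617; c=2·atan2(√a, √(1-a))=1.602020524; dist=6371·c=10206.473 ≈ 10206.5 km; running total=10206.5 km
Leg 1 bearing: y=sinΔλ·cosφ2=0.26684870, x=cosφ1·sinφ2-sinφ1·cosφ2·cosΔλ=0.96323265; θ=atan2(y, x)=15.4846° ≈ 15.5°
Leg 2: φ1=1.2857858, φ2=-0.9045082, Δφ=-2.1902940, Δλ=0.4090127 rad; a=sin²(Δφ/2)+cosφ1·cosφ2·sin²(Δλ/2)=0.7974804039; c=2·atan2(√a, √(1-a))=2.208013213; dist=6371·c=14067.252 ≈ 14067.3 km; running total=24273.8 km
Leg 2 bearing: y=sinΔλ·cosφ2=0.24580960, x=cosφ1·sinφ2-sinφ1·cosφ2·cosΔλ=-0.76524459; θ=atan2(y, x)=162.1921° ≈ 162.2°
Leg 3: φ1=-0.9045082, φ2=-0.5966809, Δφ=0.3078272, Δλ=-0.2951369 rad; a=sin²(Δφ/2)+cosφ1·cosφ2·sin²(Δλ/2)=0.0345560443; c=2·atan2(√a, √(1-a))=0.373960358; dist=6371·c=2382.501 ≈ 2382.5 km; running total=26656.3 km
Leg 3 bearing: y=sinΔλ·cosφ2=-0.24060987, x=cosφ1·sinφ2-sinφ1·cosφ2·cosΔλ=0.27487195; θ=atan2(y, x)=-41.1974° <0 so +360° → 318.8026° ≈ 318.8°
Leg 4: φ1=-0.5966809, φ2=-0.2499503, Δφ=0.3467306, Δλ=-2.9585059 rad; a=sin²(Δφ/2)+cosφ1·cosφ2·sin²(Δλ/2)=0.8245571406; c=2·atan2(√a, √(1-a))=2.277215823; dist=6371·c=14508.142 ≈ 14508.1 km; running total=41164.4 km
Leg 4 bearing: y=sinΔλ·cosφ2=-0.17640789, x=cosφ1·sinφ2-sinφ1·cosφ2·cosΔλ=-0.73995331; θ=atan2(y, x)=-166.5908° <0 so +360° → 193.4092° ≈ 193.4°

Leg 1: dist=10206.5 km, bearing=15.5°
Leg 2: dist=14067.3 km, bearing=162.2°
Leg 3: dist=2382.5 km, bearing=318.8°
Leg 4: dist=14508.1 km, bearing=193.4°
Total: 41164.4 km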